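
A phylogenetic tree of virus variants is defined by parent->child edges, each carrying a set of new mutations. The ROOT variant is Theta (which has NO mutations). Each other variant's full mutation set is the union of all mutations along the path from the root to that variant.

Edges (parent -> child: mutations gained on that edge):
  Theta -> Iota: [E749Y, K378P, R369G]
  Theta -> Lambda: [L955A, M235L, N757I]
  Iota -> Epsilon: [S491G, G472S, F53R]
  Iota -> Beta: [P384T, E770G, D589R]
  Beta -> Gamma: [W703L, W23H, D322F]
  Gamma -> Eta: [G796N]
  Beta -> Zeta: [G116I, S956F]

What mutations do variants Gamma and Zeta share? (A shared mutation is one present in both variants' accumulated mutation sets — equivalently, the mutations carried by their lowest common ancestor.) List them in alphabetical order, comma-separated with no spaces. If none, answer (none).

Answer: D589R,E749Y,E770G,K378P,P384T,R369G

Derivation:
Accumulating mutations along path to Gamma:
  At Theta: gained [] -> total []
  At Iota: gained ['E749Y', 'K378P', 'R369G'] -> total ['E749Y', 'K378P', 'R369G']
  At Beta: gained ['P384T', 'E770G', 'D589R'] -> total ['D589R', 'E749Y', 'E770G', 'K378P', 'P384T', 'R369G']
  At Gamma: gained ['W703L', 'W23H', 'D322F'] -> total ['D322F', 'D589R', 'E749Y', 'E770G', 'K378P', 'P384T', 'R369G', 'W23H', 'W703L']
Mutations(Gamma) = ['D322F', 'D589R', 'E749Y', 'E770G', 'K378P', 'P384T', 'R369G', 'W23H', 'W703L']
Accumulating mutations along path to Zeta:
  At Theta: gained [] -> total []
  At Iota: gained ['E749Y', 'K378P', 'R369G'] -> total ['E749Y', 'K378P', 'R369G']
  At Beta: gained ['P384T', 'E770G', 'D589R'] -> total ['D589R', 'E749Y', 'E770G', 'K378P', 'P384T', 'R369G']
  At Zeta: gained ['G116I', 'S956F'] -> total ['D589R', 'E749Y', 'E770G', 'G116I', 'K378P', 'P384T', 'R369G', 'S956F']
Mutations(Zeta) = ['D589R', 'E749Y', 'E770G', 'G116I', 'K378P', 'P384T', 'R369G', 'S956F']
Intersection: ['D322F', 'D589R', 'E749Y', 'E770G', 'K378P', 'P384T', 'R369G', 'W23H', 'W703L'] ∩ ['D589R', 'E749Y', 'E770G', 'G116I', 'K378P', 'P384T', 'R369G', 'S956F'] = ['D589R', 'E749Y', 'E770G', 'K378P', 'P384T', 'R369G']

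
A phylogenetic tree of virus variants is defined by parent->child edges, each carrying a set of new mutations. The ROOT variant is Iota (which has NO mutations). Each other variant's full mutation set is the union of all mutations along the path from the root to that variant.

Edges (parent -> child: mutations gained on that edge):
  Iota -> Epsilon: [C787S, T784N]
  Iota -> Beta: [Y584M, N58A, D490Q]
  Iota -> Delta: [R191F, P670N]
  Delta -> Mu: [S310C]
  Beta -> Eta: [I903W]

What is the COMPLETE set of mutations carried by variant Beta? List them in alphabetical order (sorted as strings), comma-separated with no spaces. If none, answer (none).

At Iota: gained [] -> total []
At Beta: gained ['Y584M', 'N58A', 'D490Q'] -> total ['D490Q', 'N58A', 'Y584M']

Answer: D490Q,N58A,Y584M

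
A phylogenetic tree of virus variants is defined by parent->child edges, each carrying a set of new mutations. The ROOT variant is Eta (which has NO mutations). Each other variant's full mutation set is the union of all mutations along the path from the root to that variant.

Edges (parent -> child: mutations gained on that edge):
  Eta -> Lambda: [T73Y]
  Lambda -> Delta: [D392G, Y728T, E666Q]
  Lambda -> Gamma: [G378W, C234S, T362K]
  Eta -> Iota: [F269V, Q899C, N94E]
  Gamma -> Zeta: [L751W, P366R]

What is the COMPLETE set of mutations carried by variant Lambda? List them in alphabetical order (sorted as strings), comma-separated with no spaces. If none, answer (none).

Answer: T73Y

Derivation:
At Eta: gained [] -> total []
At Lambda: gained ['T73Y'] -> total ['T73Y']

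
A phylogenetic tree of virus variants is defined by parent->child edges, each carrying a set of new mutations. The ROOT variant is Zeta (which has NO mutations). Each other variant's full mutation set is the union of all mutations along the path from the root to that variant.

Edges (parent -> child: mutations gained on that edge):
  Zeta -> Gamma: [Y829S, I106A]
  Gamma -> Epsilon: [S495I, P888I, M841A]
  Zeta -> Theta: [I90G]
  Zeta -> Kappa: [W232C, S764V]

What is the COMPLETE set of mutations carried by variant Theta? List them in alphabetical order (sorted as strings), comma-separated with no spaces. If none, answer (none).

Answer: I90G

Derivation:
At Zeta: gained [] -> total []
At Theta: gained ['I90G'] -> total ['I90G']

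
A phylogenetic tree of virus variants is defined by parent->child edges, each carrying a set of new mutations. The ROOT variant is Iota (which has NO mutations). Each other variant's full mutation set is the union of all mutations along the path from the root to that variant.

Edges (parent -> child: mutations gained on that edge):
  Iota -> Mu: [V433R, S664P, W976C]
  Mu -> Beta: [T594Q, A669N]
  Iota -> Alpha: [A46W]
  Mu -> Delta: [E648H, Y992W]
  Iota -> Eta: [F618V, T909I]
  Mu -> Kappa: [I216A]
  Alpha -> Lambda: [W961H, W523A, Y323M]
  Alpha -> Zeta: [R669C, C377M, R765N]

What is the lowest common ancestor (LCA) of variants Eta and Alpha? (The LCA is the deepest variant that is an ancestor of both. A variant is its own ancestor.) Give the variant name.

Answer: Iota

Derivation:
Path from root to Eta: Iota -> Eta
  ancestors of Eta: {Iota, Eta}
Path from root to Alpha: Iota -> Alpha
  ancestors of Alpha: {Iota, Alpha}
Common ancestors: {Iota}
Walk up from Alpha: Alpha (not in ancestors of Eta), Iota (in ancestors of Eta)
Deepest common ancestor (LCA) = Iota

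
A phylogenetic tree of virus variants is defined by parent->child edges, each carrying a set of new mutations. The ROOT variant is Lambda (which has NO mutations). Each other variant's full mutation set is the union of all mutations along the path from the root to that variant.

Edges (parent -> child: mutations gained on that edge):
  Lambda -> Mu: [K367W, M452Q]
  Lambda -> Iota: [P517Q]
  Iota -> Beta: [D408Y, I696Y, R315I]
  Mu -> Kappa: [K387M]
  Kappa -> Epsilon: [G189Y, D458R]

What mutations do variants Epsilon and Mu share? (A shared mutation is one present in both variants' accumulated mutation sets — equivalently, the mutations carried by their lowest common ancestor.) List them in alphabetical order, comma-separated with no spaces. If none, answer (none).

Answer: K367W,M452Q

Derivation:
Accumulating mutations along path to Epsilon:
  At Lambda: gained [] -> total []
  At Mu: gained ['K367W', 'M452Q'] -> total ['K367W', 'M452Q']
  At Kappa: gained ['K387M'] -> total ['K367W', 'K387M', 'M452Q']
  At Epsilon: gained ['G189Y', 'D458R'] -> total ['D458R', 'G189Y', 'K367W', 'K387M', 'M452Q']
Mutations(Epsilon) = ['D458R', 'G189Y', 'K367W', 'K387M', 'M452Q']
Accumulating mutations along path to Mu:
  At Lambda: gained [] -> total []
  At Mu: gained ['K367W', 'M452Q'] -> total ['K367W', 'M452Q']
Mutations(Mu) = ['K367W', 'M452Q']
Intersection: ['D458R', 'G189Y', 'K367W', 'K387M', 'M452Q'] ∩ ['K367W', 'M452Q'] = ['K367W', 'M452Q']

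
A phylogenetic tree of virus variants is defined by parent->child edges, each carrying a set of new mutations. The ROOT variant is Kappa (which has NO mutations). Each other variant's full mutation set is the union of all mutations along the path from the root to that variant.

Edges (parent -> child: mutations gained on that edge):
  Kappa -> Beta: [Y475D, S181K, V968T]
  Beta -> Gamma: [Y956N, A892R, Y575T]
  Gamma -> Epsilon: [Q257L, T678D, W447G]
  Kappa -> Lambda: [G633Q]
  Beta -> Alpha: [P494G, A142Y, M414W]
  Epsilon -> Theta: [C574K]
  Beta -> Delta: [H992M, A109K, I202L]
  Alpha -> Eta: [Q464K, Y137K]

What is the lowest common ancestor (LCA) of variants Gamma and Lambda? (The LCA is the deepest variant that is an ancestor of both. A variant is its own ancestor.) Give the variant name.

Path from root to Gamma: Kappa -> Beta -> Gamma
  ancestors of Gamma: {Kappa, Beta, Gamma}
Path from root to Lambda: Kappa -> Lambda
  ancestors of Lambda: {Kappa, Lambda}
Common ancestors: {Kappa}
Walk up from Lambda: Lambda (not in ancestors of Gamma), Kappa (in ancestors of Gamma)
Deepest common ancestor (LCA) = Kappa

Answer: Kappa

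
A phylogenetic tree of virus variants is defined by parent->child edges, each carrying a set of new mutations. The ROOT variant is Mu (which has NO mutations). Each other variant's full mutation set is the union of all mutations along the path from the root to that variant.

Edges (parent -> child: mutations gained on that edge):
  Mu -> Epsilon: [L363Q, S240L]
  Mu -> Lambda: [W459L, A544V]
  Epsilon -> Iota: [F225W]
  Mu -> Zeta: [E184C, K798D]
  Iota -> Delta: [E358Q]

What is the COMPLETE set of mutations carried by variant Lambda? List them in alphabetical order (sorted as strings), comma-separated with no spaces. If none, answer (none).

At Mu: gained [] -> total []
At Lambda: gained ['W459L', 'A544V'] -> total ['A544V', 'W459L']

Answer: A544V,W459L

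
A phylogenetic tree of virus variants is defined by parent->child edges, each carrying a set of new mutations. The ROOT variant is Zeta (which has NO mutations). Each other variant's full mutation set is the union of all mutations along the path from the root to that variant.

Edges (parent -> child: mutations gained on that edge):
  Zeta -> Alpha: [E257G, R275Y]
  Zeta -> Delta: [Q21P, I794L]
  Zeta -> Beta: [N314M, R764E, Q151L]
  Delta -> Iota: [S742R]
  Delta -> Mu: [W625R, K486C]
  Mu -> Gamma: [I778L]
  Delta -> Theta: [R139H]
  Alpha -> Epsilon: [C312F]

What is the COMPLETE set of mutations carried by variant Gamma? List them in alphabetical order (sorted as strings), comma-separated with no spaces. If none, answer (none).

At Zeta: gained [] -> total []
At Delta: gained ['Q21P', 'I794L'] -> total ['I794L', 'Q21P']
At Mu: gained ['W625R', 'K486C'] -> total ['I794L', 'K486C', 'Q21P', 'W625R']
At Gamma: gained ['I778L'] -> total ['I778L', 'I794L', 'K486C', 'Q21P', 'W625R']

Answer: I778L,I794L,K486C,Q21P,W625R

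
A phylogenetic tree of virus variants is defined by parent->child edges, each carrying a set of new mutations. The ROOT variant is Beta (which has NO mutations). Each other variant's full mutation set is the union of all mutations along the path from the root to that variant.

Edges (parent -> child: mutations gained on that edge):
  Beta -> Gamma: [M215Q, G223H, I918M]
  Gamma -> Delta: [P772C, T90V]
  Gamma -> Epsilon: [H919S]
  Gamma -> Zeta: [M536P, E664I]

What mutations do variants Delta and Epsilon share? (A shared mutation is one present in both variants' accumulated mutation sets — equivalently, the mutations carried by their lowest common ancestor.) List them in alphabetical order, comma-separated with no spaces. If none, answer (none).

Answer: G223H,I918M,M215Q

Derivation:
Accumulating mutations along path to Delta:
  At Beta: gained [] -> total []
  At Gamma: gained ['M215Q', 'G223H', 'I918M'] -> total ['G223H', 'I918M', 'M215Q']
  At Delta: gained ['P772C', 'T90V'] -> total ['G223H', 'I918M', 'M215Q', 'P772C', 'T90V']
Mutations(Delta) = ['G223H', 'I918M', 'M215Q', 'P772C', 'T90V']
Accumulating mutations along path to Epsilon:
  At Beta: gained [] -> total []
  At Gamma: gained ['M215Q', 'G223H', 'I918M'] -> total ['G223H', 'I918M', 'M215Q']
  At Epsilon: gained ['H919S'] -> total ['G223H', 'H919S', 'I918M', 'M215Q']
Mutations(Epsilon) = ['G223H', 'H919S', 'I918M', 'M215Q']
Intersection: ['G223H', 'I918M', 'M215Q', 'P772C', 'T90V'] ∩ ['G223H', 'H919S', 'I918M', 'M215Q'] = ['G223H', 'I918M', 'M215Q']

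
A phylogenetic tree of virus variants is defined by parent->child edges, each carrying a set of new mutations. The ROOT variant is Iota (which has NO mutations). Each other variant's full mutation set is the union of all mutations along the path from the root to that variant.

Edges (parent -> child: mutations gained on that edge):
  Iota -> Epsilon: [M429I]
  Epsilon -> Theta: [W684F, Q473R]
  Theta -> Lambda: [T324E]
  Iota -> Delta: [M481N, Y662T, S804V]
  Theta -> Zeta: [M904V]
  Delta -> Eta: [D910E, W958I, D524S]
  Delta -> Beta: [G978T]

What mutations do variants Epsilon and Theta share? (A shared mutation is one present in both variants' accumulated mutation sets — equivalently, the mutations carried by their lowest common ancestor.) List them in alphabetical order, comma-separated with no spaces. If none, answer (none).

Answer: M429I

Derivation:
Accumulating mutations along path to Epsilon:
  At Iota: gained [] -> total []
  At Epsilon: gained ['M429I'] -> total ['M429I']
Mutations(Epsilon) = ['M429I']
Accumulating mutations along path to Theta:
  At Iota: gained [] -> total []
  At Epsilon: gained ['M429I'] -> total ['M429I']
  At Theta: gained ['W684F', 'Q473R'] -> total ['M429I', 'Q473R', 'W684F']
Mutations(Theta) = ['M429I', 'Q473R', 'W684F']
Intersection: ['M429I'] ∩ ['M429I', 'Q473R', 'W684F'] = ['M429I']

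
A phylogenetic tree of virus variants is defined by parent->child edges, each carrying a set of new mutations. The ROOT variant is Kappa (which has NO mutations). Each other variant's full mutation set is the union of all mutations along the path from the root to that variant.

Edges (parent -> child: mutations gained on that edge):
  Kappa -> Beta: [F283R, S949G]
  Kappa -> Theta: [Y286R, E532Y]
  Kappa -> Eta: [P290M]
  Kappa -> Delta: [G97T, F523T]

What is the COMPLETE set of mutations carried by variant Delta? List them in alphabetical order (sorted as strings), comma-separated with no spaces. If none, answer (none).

At Kappa: gained [] -> total []
At Delta: gained ['G97T', 'F523T'] -> total ['F523T', 'G97T']

Answer: F523T,G97T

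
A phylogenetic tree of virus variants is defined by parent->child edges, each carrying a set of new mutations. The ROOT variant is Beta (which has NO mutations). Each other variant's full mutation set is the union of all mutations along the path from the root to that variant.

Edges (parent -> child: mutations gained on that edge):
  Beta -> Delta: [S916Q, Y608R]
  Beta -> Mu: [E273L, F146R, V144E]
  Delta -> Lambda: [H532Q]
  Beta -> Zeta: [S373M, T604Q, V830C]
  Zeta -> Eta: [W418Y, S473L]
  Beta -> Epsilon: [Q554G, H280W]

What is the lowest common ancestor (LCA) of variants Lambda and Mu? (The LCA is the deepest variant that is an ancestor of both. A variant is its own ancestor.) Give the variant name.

Answer: Beta

Derivation:
Path from root to Lambda: Beta -> Delta -> Lambda
  ancestors of Lambda: {Beta, Delta, Lambda}
Path from root to Mu: Beta -> Mu
  ancestors of Mu: {Beta, Mu}
Common ancestors: {Beta}
Walk up from Mu: Mu (not in ancestors of Lambda), Beta (in ancestors of Lambda)
Deepest common ancestor (LCA) = Beta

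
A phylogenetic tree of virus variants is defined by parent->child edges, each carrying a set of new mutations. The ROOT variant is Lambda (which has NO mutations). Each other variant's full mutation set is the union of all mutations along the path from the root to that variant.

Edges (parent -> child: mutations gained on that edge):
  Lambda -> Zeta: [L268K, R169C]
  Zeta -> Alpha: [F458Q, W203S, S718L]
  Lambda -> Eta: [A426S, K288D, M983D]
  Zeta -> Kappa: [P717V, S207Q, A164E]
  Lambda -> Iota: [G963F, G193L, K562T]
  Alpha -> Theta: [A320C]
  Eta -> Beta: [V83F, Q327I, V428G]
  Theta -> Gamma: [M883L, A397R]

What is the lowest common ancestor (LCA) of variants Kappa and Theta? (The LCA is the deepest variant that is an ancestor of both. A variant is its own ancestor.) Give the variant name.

Path from root to Kappa: Lambda -> Zeta -> Kappa
  ancestors of Kappa: {Lambda, Zeta, Kappa}
Path from root to Theta: Lambda -> Zeta -> Alpha -> Theta
  ancestors of Theta: {Lambda, Zeta, Alpha, Theta}
Common ancestors: {Lambda, Zeta}
Walk up from Theta: Theta (not in ancestors of Kappa), Alpha (not in ancestors of Kappa), Zeta (in ancestors of Kappa), Lambda (in ancestors of Kappa)
Deepest common ancestor (LCA) = Zeta

Answer: Zeta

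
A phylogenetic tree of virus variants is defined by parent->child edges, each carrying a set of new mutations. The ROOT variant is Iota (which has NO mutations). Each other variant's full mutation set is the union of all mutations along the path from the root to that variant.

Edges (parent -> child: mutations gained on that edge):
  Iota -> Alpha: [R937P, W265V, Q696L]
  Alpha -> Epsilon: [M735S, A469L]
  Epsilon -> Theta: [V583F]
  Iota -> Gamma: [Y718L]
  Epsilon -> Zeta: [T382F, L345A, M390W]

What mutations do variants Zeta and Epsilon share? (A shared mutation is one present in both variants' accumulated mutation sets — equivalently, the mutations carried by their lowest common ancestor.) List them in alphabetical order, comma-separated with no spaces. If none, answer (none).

Accumulating mutations along path to Zeta:
  At Iota: gained [] -> total []
  At Alpha: gained ['R937P', 'W265V', 'Q696L'] -> total ['Q696L', 'R937P', 'W265V']
  At Epsilon: gained ['M735S', 'A469L'] -> total ['A469L', 'M735S', 'Q696L', 'R937P', 'W265V']
  At Zeta: gained ['T382F', 'L345A', 'M390W'] -> total ['A469L', 'L345A', 'M390W', 'M735S', 'Q696L', 'R937P', 'T382F', 'W265V']
Mutations(Zeta) = ['A469L', 'L345A', 'M390W', 'M735S', 'Q696L', 'R937P', 'T382F', 'W265V']
Accumulating mutations along path to Epsilon:
  At Iota: gained [] -> total []
  At Alpha: gained ['R937P', 'W265V', 'Q696L'] -> total ['Q696L', 'R937P', 'W265V']
  At Epsilon: gained ['M735S', 'A469L'] -> total ['A469L', 'M735S', 'Q696L', 'R937P', 'W265V']
Mutations(Epsilon) = ['A469L', 'M735S', 'Q696L', 'R937P', 'W265V']
Intersection: ['A469L', 'L345A', 'M390W', 'M735S', 'Q696L', 'R937P', 'T382F', 'W265V'] ∩ ['A469L', 'M735S', 'Q696L', 'R937P', 'W265V'] = ['A469L', 'M735S', 'Q696L', 'R937P', 'W265V']

Answer: A469L,M735S,Q696L,R937P,W265V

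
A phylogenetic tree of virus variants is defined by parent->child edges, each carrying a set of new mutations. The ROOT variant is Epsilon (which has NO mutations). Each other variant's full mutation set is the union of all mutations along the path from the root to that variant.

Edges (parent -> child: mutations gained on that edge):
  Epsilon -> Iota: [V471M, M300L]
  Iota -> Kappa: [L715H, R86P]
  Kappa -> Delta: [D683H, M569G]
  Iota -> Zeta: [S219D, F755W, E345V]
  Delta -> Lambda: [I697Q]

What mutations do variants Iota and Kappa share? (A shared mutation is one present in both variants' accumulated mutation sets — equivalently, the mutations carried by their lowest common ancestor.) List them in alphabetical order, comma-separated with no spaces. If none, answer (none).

Answer: M300L,V471M

Derivation:
Accumulating mutations along path to Iota:
  At Epsilon: gained [] -> total []
  At Iota: gained ['V471M', 'M300L'] -> total ['M300L', 'V471M']
Mutations(Iota) = ['M300L', 'V471M']
Accumulating mutations along path to Kappa:
  At Epsilon: gained [] -> total []
  At Iota: gained ['V471M', 'M300L'] -> total ['M300L', 'V471M']
  At Kappa: gained ['L715H', 'R86P'] -> total ['L715H', 'M300L', 'R86P', 'V471M']
Mutations(Kappa) = ['L715H', 'M300L', 'R86P', 'V471M']
Intersection: ['M300L', 'V471M'] ∩ ['L715H', 'M300L', 'R86P', 'V471M'] = ['M300L', 'V471M']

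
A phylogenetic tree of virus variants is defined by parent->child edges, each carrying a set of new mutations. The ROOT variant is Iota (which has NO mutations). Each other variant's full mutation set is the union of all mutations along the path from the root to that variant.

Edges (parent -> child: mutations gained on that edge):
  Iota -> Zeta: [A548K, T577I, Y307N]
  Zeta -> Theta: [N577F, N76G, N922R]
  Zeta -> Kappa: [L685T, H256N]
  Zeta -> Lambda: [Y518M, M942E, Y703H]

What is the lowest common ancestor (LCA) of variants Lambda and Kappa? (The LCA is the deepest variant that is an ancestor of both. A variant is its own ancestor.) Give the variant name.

Path from root to Lambda: Iota -> Zeta -> Lambda
  ancestors of Lambda: {Iota, Zeta, Lambda}
Path from root to Kappa: Iota -> Zeta -> Kappa
  ancestors of Kappa: {Iota, Zeta, Kappa}
Common ancestors: {Iota, Zeta}
Walk up from Kappa: Kappa (not in ancestors of Lambda), Zeta (in ancestors of Lambda), Iota (in ancestors of Lambda)
Deepest common ancestor (LCA) = Zeta

Answer: Zeta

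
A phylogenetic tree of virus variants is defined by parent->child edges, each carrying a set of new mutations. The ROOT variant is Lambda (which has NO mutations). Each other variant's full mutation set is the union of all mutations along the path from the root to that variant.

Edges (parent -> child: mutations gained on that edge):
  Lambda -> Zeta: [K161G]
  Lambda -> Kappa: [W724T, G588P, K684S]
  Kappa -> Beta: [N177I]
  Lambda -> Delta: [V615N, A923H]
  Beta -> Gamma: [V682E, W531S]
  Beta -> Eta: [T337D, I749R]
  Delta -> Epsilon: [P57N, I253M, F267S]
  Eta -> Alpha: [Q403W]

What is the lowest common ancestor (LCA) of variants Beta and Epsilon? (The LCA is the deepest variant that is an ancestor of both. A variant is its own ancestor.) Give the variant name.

Answer: Lambda

Derivation:
Path from root to Beta: Lambda -> Kappa -> Beta
  ancestors of Beta: {Lambda, Kappa, Beta}
Path from root to Epsilon: Lambda -> Delta -> Epsilon
  ancestors of Epsilon: {Lambda, Delta, Epsilon}
Common ancestors: {Lambda}
Walk up from Epsilon: Epsilon (not in ancestors of Beta), Delta (not in ancestors of Beta), Lambda (in ancestors of Beta)
Deepest common ancestor (LCA) = Lambda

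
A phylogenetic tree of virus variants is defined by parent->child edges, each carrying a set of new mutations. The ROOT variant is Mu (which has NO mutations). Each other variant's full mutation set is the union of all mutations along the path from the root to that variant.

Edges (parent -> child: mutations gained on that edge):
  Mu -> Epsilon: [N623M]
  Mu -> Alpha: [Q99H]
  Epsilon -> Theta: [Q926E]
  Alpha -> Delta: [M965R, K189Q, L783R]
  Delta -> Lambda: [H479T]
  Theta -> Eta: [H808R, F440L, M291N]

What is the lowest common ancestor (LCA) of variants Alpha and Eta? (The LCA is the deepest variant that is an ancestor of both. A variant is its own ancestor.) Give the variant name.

Path from root to Alpha: Mu -> Alpha
  ancestors of Alpha: {Mu, Alpha}
Path from root to Eta: Mu -> Epsilon -> Theta -> Eta
  ancestors of Eta: {Mu, Epsilon, Theta, Eta}
Common ancestors: {Mu}
Walk up from Eta: Eta (not in ancestors of Alpha), Theta (not in ancestors of Alpha), Epsilon (not in ancestors of Alpha), Mu (in ancestors of Alpha)
Deepest common ancestor (LCA) = Mu

Answer: Mu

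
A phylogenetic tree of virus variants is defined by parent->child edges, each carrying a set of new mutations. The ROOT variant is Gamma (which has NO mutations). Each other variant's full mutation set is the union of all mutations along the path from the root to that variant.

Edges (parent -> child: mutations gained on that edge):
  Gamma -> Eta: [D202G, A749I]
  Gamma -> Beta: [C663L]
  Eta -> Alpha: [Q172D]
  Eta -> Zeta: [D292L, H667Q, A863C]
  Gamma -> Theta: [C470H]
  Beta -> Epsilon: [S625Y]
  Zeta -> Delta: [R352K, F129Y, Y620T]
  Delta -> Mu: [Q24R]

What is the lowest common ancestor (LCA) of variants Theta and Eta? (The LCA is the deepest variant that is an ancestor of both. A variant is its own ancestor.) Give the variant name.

Path from root to Theta: Gamma -> Theta
  ancestors of Theta: {Gamma, Theta}
Path from root to Eta: Gamma -> Eta
  ancestors of Eta: {Gamma, Eta}
Common ancestors: {Gamma}
Walk up from Eta: Eta (not in ancestors of Theta), Gamma (in ancestors of Theta)
Deepest common ancestor (LCA) = Gamma

Answer: Gamma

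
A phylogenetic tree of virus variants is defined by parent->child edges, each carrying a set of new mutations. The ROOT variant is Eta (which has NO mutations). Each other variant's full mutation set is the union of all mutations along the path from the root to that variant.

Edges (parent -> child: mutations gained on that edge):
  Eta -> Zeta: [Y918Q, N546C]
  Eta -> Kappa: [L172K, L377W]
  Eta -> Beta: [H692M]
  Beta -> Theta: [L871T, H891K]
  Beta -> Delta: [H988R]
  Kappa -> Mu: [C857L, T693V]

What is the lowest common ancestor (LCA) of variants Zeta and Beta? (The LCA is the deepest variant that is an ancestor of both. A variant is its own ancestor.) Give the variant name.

Answer: Eta

Derivation:
Path from root to Zeta: Eta -> Zeta
  ancestors of Zeta: {Eta, Zeta}
Path from root to Beta: Eta -> Beta
  ancestors of Beta: {Eta, Beta}
Common ancestors: {Eta}
Walk up from Beta: Beta (not in ancestors of Zeta), Eta (in ancestors of Zeta)
Deepest common ancestor (LCA) = Eta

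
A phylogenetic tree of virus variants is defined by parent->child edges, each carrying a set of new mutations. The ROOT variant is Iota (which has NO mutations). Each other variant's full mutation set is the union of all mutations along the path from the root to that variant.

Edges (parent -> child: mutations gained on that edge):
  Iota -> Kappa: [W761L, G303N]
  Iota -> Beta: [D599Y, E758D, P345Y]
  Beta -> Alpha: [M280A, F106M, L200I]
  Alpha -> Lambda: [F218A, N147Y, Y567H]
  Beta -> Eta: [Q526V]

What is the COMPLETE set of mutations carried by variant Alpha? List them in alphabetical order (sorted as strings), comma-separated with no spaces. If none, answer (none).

At Iota: gained [] -> total []
At Beta: gained ['D599Y', 'E758D', 'P345Y'] -> total ['D599Y', 'E758D', 'P345Y']
At Alpha: gained ['M280A', 'F106M', 'L200I'] -> total ['D599Y', 'E758D', 'F106M', 'L200I', 'M280A', 'P345Y']

Answer: D599Y,E758D,F106M,L200I,M280A,P345Y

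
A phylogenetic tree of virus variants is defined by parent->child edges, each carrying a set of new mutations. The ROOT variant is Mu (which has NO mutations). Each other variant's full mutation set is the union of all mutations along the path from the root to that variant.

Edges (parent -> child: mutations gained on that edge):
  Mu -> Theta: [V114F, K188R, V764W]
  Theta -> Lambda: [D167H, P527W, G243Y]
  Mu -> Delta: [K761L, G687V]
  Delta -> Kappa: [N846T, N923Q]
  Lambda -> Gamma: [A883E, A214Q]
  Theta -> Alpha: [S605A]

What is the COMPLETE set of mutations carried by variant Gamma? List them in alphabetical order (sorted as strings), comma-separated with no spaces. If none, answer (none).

Answer: A214Q,A883E,D167H,G243Y,K188R,P527W,V114F,V764W

Derivation:
At Mu: gained [] -> total []
At Theta: gained ['V114F', 'K188R', 'V764W'] -> total ['K188R', 'V114F', 'V764W']
At Lambda: gained ['D167H', 'P527W', 'G243Y'] -> total ['D167H', 'G243Y', 'K188R', 'P527W', 'V114F', 'V764W']
At Gamma: gained ['A883E', 'A214Q'] -> total ['A214Q', 'A883E', 'D167H', 'G243Y', 'K188R', 'P527W', 'V114F', 'V764W']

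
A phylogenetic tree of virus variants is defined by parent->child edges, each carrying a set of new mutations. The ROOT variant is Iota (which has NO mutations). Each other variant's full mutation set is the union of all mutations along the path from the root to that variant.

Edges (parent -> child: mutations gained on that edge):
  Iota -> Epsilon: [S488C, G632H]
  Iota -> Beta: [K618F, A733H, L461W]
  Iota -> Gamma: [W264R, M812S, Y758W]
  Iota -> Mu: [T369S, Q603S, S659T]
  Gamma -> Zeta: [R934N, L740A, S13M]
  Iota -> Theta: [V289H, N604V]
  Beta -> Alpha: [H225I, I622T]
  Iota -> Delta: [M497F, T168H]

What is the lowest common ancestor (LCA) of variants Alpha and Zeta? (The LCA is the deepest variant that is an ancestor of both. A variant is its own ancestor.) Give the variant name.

Path from root to Alpha: Iota -> Beta -> Alpha
  ancestors of Alpha: {Iota, Beta, Alpha}
Path from root to Zeta: Iota -> Gamma -> Zeta
  ancestors of Zeta: {Iota, Gamma, Zeta}
Common ancestors: {Iota}
Walk up from Zeta: Zeta (not in ancestors of Alpha), Gamma (not in ancestors of Alpha), Iota (in ancestors of Alpha)
Deepest common ancestor (LCA) = Iota

Answer: Iota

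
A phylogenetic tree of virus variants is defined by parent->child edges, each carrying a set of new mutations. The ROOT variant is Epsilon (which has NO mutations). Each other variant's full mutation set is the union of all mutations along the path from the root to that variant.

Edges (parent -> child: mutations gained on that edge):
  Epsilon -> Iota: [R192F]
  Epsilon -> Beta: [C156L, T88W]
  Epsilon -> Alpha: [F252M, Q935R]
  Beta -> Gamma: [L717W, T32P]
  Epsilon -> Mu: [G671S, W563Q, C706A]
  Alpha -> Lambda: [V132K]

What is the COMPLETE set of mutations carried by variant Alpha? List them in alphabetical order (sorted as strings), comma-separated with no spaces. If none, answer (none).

At Epsilon: gained [] -> total []
At Alpha: gained ['F252M', 'Q935R'] -> total ['F252M', 'Q935R']

Answer: F252M,Q935R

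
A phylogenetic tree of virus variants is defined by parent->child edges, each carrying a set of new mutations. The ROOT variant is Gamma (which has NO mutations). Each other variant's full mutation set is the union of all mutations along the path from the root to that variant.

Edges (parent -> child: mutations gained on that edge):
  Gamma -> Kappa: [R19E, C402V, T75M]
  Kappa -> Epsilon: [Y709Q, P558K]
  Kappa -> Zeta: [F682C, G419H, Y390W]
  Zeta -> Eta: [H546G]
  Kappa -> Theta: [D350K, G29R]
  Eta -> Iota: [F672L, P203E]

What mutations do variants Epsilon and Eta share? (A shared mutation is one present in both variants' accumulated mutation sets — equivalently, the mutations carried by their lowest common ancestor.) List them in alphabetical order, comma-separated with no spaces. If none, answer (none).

Accumulating mutations along path to Epsilon:
  At Gamma: gained [] -> total []
  At Kappa: gained ['R19E', 'C402V', 'T75M'] -> total ['C402V', 'R19E', 'T75M']
  At Epsilon: gained ['Y709Q', 'P558K'] -> total ['C402V', 'P558K', 'R19E', 'T75M', 'Y709Q']
Mutations(Epsilon) = ['C402V', 'P558K', 'R19E', 'T75M', 'Y709Q']
Accumulating mutations along path to Eta:
  At Gamma: gained [] -> total []
  At Kappa: gained ['R19E', 'C402V', 'T75M'] -> total ['C402V', 'R19E', 'T75M']
  At Zeta: gained ['F682C', 'G419H', 'Y390W'] -> total ['C402V', 'F682C', 'G419H', 'R19E', 'T75M', 'Y390W']
  At Eta: gained ['H546G'] -> total ['C402V', 'F682C', 'G419H', 'H546G', 'R19E', 'T75M', 'Y390W']
Mutations(Eta) = ['C402V', 'F682C', 'G419H', 'H546G', 'R19E', 'T75M', 'Y390W']
Intersection: ['C402V', 'P558K', 'R19E', 'T75M', 'Y709Q'] ∩ ['C402V', 'F682C', 'G419H', 'H546G', 'R19E', 'T75M', 'Y390W'] = ['C402V', 'R19E', 'T75M']

Answer: C402V,R19E,T75M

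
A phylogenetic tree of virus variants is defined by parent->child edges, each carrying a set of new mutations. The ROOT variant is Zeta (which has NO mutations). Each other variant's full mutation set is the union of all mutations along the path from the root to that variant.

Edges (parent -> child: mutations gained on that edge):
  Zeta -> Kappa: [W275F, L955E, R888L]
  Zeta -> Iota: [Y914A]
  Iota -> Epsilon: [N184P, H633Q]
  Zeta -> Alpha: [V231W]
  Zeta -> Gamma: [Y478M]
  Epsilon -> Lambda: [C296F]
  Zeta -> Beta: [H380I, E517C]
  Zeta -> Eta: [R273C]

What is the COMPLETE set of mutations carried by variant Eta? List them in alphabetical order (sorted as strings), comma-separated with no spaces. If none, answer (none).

Answer: R273C

Derivation:
At Zeta: gained [] -> total []
At Eta: gained ['R273C'] -> total ['R273C']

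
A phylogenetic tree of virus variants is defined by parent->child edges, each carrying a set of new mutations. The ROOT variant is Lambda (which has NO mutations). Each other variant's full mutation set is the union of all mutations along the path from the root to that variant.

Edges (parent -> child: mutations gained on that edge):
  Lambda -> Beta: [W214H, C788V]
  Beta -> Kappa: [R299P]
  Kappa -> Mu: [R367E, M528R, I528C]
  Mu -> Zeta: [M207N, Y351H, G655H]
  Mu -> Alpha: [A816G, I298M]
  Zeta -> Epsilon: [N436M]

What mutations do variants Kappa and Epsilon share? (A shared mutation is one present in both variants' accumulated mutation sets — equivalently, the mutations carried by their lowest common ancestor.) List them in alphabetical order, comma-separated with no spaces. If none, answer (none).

Accumulating mutations along path to Kappa:
  At Lambda: gained [] -> total []
  At Beta: gained ['W214H', 'C788V'] -> total ['C788V', 'W214H']
  At Kappa: gained ['R299P'] -> total ['C788V', 'R299P', 'W214H']
Mutations(Kappa) = ['C788V', 'R299P', 'W214H']
Accumulating mutations along path to Epsilon:
  At Lambda: gained [] -> total []
  At Beta: gained ['W214H', 'C788V'] -> total ['C788V', 'W214H']
  At Kappa: gained ['R299P'] -> total ['C788V', 'R299P', 'W214H']
  At Mu: gained ['R367E', 'M528R', 'I528C'] -> total ['C788V', 'I528C', 'M528R', 'R299P', 'R367E', 'W214H']
  At Zeta: gained ['M207N', 'Y351H', 'G655H'] -> total ['C788V', 'G655H', 'I528C', 'M207N', 'M528R', 'R299P', 'R367E', 'W214H', 'Y351H']
  At Epsilon: gained ['N436M'] -> total ['C788V', 'G655H', 'I528C', 'M207N', 'M528R', 'N436M', 'R299P', 'R367E', 'W214H', 'Y351H']
Mutations(Epsilon) = ['C788V', 'G655H', 'I528C', 'M207N', 'M528R', 'N436M', 'R299P', 'R367E', 'W214H', 'Y351H']
Intersection: ['C788V', 'R299P', 'W214H'] ∩ ['C788V', 'G655H', 'I528C', 'M207N', 'M528R', 'N436M', 'R299P', 'R367E', 'W214H', 'Y351H'] = ['C788V', 'R299P', 'W214H']

Answer: C788V,R299P,W214H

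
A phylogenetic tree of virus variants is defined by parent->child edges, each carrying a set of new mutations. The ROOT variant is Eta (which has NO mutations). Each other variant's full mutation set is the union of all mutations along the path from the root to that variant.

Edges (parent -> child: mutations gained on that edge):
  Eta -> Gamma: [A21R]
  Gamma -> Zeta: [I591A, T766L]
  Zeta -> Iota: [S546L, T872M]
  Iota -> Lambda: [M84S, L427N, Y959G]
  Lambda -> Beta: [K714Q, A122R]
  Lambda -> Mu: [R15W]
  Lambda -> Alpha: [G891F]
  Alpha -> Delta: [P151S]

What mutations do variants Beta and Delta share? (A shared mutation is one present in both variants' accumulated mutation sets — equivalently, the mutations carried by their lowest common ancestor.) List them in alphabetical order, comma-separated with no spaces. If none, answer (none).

Answer: A21R,I591A,L427N,M84S,S546L,T766L,T872M,Y959G

Derivation:
Accumulating mutations along path to Beta:
  At Eta: gained [] -> total []
  At Gamma: gained ['A21R'] -> total ['A21R']
  At Zeta: gained ['I591A', 'T766L'] -> total ['A21R', 'I591A', 'T766L']
  At Iota: gained ['S546L', 'T872M'] -> total ['A21R', 'I591A', 'S546L', 'T766L', 'T872M']
  At Lambda: gained ['M84S', 'L427N', 'Y959G'] -> total ['A21R', 'I591A', 'L427N', 'M84S', 'S546L', 'T766L', 'T872M', 'Y959G']
  At Beta: gained ['K714Q', 'A122R'] -> total ['A122R', 'A21R', 'I591A', 'K714Q', 'L427N', 'M84S', 'S546L', 'T766L', 'T872M', 'Y959G']
Mutations(Beta) = ['A122R', 'A21R', 'I591A', 'K714Q', 'L427N', 'M84S', 'S546L', 'T766L', 'T872M', 'Y959G']
Accumulating mutations along path to Delta:
  At Eta: gained [] -> total []
  At Gamma: gained ['A21R'] -> total ['A21R']
  At Zeta: gained ['I591A', 'T766L'] -> total ['A21R', 'I591A', 'T766L']
  At Iota: gained ['S546L', 'T872M'] -> total ['A21R', 'I591A', 'S546L', 'T766L', 'T872M']
  At Lambda: gained ['M84S', 'L427N', 'Y959G'] -> total ['A21R', 'I591A', 'L427N', 'M84S', 'S546L', 'T766L', 'T872M', 'Y959G']
  At Alpha: gained ['G891F'] -> total ['A21R', 'G891F', 'I591A', 'L427N', 'M84S', 'S546L', 'T766L', 'T872M', 'Y959G']
  At Delta: gained ['P151S'] -> total ['A21R', 'G891F', 'I591A', 'L427N', 'M84S', 'P151S', 'S546L', 'T766L', 'T872M', 'Y959G']
Mutations(Delta) = ['A21R', 'G891F', 'I591A', 'L427N', 'M84S', 'P151S', 'S546L', 'T766L', 'T872M', 'Y959G']
Intersection: ['A122R', 'A21R', 'I591A', 'K714Q', 'L427N', 'M84S', 'S546L', 'T766L', 'T872M', 'Y959G'] ∩ ['A21R', 'G891F', 'I591A', 'L427N', 'M84S', 'P151S', 'S546L', 'T766L', 'T872M', 'Y959G'] = ['A21R', 'I591A', 'L427N', 'M84S', 'S546L', 'T766L', 'T872M', 'Y959G']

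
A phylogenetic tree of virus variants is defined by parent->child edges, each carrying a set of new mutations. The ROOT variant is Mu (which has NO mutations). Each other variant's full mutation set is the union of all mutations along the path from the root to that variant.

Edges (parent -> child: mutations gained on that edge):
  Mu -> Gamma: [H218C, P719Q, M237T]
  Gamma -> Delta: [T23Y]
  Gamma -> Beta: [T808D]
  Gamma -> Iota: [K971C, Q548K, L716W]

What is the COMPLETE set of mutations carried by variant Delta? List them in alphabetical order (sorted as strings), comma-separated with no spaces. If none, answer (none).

Answer: H218C,M237T,P719Q,T23Y

Derivation:
At Mu: gained [] -> total []
At Gamma: gained ['H218C', 'P719Q', 'M237T'] -> total ['H218C', 'M237T', 'P719Q']
At Delta: gained ['T23Y'] -> total ['H218C', 'M237T', 'P719Q', 'T23Y']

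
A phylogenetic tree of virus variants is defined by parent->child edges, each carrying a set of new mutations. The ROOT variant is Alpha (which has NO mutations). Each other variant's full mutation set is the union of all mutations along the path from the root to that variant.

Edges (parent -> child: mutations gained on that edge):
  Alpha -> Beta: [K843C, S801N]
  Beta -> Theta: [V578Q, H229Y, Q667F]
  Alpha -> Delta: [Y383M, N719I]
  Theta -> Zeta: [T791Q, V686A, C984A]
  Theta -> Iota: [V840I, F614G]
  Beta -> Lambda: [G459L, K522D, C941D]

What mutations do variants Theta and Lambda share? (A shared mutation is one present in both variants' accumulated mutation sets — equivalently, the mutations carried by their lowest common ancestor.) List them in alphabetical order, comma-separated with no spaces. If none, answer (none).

Answer: K843C,S801N

Derivation:
Accumulating mutations along path to Theta:
  At Alpha: gained [] -> total []
  At Beta: gained ['K843C', 'S801N'] -> total ['K843C', 'S801N']
  At Theta: gained ['V578Q', 'H229Y', 'Q667F'] -> total ['H229Y', 'K843C', 'Q667F', 'S801N', 'V578Q']
Mutations(Theta) = ['H229Y', 'K843C', 'Q667F', 'S801N', 'V578Q']
Accumulating mutations along path to Lambda:
  At Alpha: gained [] -> total []
  At Beta: gained ['K843C', 'S801N'] -> total ['K843C', 'S801N']
  At Lambda: gained ['G459L', 'K522D', 'C941D'] -> total ['C941D', 'G459L', 'K522D', 'K843C', 'S801N']
Mutations(Lambda) = ['C941D', 'G459L', 'K522D', 'K843C', 'S801N']
Intersection: ['H229Y', 'K843C', 'Q667F', 'S801N', 'V578Q'] ∩ ['C941D', 'G459L', 'K522D', 'K843C', 'S801N'] = ['K843C', 'S801N']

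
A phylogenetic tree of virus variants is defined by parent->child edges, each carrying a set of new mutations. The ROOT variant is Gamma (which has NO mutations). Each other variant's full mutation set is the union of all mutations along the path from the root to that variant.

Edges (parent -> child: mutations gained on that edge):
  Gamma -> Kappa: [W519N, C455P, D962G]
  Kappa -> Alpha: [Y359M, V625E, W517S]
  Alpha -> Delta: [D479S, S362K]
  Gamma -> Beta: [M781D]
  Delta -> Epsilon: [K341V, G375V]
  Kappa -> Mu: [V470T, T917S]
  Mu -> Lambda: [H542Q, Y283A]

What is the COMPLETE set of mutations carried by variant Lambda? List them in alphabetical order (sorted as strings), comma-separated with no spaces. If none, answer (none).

Answer: C455P,D962G,H542Q,T917S,V470T,W519N,Y283A

Derivation:
At Gamma: gained [] -> total []
At Kappa: gained ['W519N', 'C455P', 'D962G'] -> total ['C455P', 'D962G', 'W519N']
At Mu: gained ['V470T', 'T917S'] -> total ['C455P', 'D962G', 'T917S', 'V470T', 'W519N']
At Lambda: gained ['H542Q', 'Y283A'] -> total ['C455P', 'D962G', 'H542Q', 'T917S', 'V470T', 'W519N', 'Y283A']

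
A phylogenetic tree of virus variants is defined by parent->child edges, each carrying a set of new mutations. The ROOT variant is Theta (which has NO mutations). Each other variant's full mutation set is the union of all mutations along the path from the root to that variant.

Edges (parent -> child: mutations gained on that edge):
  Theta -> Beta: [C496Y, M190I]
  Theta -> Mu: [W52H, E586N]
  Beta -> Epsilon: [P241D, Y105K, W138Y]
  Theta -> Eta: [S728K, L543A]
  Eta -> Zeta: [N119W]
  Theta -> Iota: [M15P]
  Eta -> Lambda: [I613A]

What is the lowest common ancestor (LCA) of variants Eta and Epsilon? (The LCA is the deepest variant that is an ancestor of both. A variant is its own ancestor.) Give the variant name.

Path from root to Eta: Theta -> Eta
  ancestors of Eta: {Theta, Eta}
Path from root to Epsilon: Theta -> Beta -> Epsilon
  ancestors of Epsilon: {Theta, Beta, Epsilon}
Common ancestors: {Theta}
Walk up from Epsilon: Epsilon (not in ancestors of Eta), Beta (not in ancestors of Eta), Theta (in ancestors of Eta)
Deepest common ancestor (LCA) = Theta

Answer: Theta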